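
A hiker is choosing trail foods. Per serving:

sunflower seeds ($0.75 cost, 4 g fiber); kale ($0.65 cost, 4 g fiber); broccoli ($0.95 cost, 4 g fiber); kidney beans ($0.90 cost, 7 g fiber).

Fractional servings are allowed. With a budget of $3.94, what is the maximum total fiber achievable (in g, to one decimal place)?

30.6 g

Fiber per dollar: kidney beans 7.778, kale 6.154, sunflower seeds 5.333, broccoli 4.211.
With no serving limits, spend the whole cost allowance on kidney beans: $3.94 / $0.90 × 7 g = 30.6 g.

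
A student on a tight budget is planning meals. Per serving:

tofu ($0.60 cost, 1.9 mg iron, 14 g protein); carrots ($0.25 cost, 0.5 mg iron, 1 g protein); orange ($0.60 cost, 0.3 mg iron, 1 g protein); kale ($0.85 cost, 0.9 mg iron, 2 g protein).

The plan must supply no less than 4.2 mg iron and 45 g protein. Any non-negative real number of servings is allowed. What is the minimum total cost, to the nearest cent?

$1.93

tofu only: max(4.2/1.9, 45/14) = 3.214 servings → $1.93.
carrots only: max(4.2/0.5, 45/1) = 45 servings → $11.25.
orange only: max(4.2/0.3, 45/1) = 45 servings → $27.00.
kale only: max(4.2/0.9, 45/2) = 22.5 servings → $19.12.
tofu + carrots: intersection lies outside the first quadrant.
tofu + orange with both targets exact would need a negative amount; discard.
tofu + kale with both targets exact would need a negative amount; discard.
carrots + orange: intersection lies outside the first quadrant.
carrots + kale: the both-tight solution has a negative serving — not a feasible corner.
orange + kale: intersection lies outside the first quadrant.
The minimum over all feasible corners is $1.93.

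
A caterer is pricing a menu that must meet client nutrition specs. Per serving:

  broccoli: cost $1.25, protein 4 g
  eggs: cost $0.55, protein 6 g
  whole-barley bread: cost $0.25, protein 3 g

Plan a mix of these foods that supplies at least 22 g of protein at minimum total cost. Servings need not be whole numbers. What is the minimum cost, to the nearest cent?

Cost per g of protein: whole-barley bread $0.0833, eggs $0.0917, broccoli $0.3125.
With no serving limits, use only whole-barley bread: 22 g / 3 g = 7.333 servings × $0.25 = $1.83.

$1.83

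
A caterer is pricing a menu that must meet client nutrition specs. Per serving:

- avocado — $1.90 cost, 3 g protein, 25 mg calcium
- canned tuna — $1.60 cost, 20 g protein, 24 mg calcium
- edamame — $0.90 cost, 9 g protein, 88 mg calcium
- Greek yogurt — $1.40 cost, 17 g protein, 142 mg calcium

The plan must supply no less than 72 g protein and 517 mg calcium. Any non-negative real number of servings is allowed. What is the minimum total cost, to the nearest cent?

$5.90

An LP optimum is at a vertex; with two nutrient constraints at most two foods are used. Check each candidate.
avocado only: max(72/3, 517/25) = 24 servings → $45.60.
canned tuna only: max(72/20, 517/24) = 21.54 servings → $34.47.
edamame only: max(72/9, 517/88) = 8 servings → $7.20.
Greek yogurt only: max(72/17, 517/142) = 4.235 servings → $5.93.
avocado + canned tuna with both tight: 20.12 servings and 0.5818 servings → $39.16.
avocado + edamame with both targets exact would need a negative amount; discard.
avocado + Greek yogurt: intersection lies outside the first quadrant.
canned tuna + edamame with both tight: 1.09 servings and 5.578 servings → $6.76.
canned tuna + Greek yogurt with both tight: 0.59 servings and 3.541 servings → $5.90.
edamame + Greek yogurt: intersection lies outside the first quadrant.
Cheapest feasible corner: $5.90.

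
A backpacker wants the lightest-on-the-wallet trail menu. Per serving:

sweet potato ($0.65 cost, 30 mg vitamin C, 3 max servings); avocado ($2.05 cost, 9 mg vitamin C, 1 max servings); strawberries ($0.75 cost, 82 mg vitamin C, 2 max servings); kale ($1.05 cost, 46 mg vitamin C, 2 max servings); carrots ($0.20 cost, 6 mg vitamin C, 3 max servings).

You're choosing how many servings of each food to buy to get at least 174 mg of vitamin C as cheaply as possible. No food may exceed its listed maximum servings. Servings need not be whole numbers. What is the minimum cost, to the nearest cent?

Cost per mg of vitamin C: strawberries $0.0091, sweet potato $0.0217, kale $0.0228, carrots $0.0333, avocado $0.2278.
Take 2 servings of strawberries: +164.0 mg vitamin C for $1.50 (total $1.50, still need 10.0 mg).
Take 0.3333 servings of sweet potato: +10.0 mg vitamin C for $0.22 (total $1.72, still need 0.0 mg).
Greedy by cheapest-per-mg is optimal for a single linear constraint, so the minimum cost is $1.72.

$1.72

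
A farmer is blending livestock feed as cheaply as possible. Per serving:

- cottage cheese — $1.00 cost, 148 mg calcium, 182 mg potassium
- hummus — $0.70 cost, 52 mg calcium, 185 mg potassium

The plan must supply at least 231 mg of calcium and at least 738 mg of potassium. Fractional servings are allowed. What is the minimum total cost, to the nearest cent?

$2.87

Minimising a linear cost over {calcium ≥ 231, potassium ≥ 738, servings ≥ 0} — the optimum is at a vertex, using one or two foods.
cottage cheese only: max(231/148, 738/182) = 4.055 servings → $4.05.
hummus only: max(231/52, 738/185) = 4.442 servings → $3.11.
cottage cheese + hummus with both tight: 0.2433 servings and 3.75 servings → $2.87.
So the least-cost plan costs $2.87.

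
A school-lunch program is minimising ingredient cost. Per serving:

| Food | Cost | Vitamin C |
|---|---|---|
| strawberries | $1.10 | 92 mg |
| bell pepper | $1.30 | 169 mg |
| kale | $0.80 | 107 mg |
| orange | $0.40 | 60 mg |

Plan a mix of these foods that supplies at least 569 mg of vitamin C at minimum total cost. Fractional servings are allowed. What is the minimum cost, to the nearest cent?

Cost per mg of vitamin C: orange $0.0067, kale $0.0075, bell pepper $0.0077, strawberries $0.0120.
With no serving limits, use only orange: 569 mg / 60 mg = 9.483 servings × $0.40 = $3.79.

$3.79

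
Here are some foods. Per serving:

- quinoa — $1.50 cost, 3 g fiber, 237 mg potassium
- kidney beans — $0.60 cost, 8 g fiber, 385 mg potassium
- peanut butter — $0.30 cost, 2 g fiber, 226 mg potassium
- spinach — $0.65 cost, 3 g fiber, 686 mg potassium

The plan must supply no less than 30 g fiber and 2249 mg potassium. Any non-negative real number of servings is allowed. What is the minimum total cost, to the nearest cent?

$2.88

The cheapest plan sits at a corner of the feasible region — with two constraints it uses at most two foods.
quinoa only: max(30/3, 2249/237) = 10 servings → $15.00.
kidney beans only: max(30/8, 2249/385) = 5.842 servings → $3.50.
peanut butter only: max(30/2, 2249/226) = 15 servings → $4.50.
spinach only: max(30/3, 2249/686) = 10 servings → $6.50.
quinoa + kidney beans with both tight: 8.694 servings and 0.4899 servings → $13.33.
quinoa + peanut butter with both targets exact would need a negative amount; discard.
quinoa + spinach: intersection lies outside the first quadrant.
kidney beans + peanut butter with both tight: 2.198 servings and 6.206 servings → $3.18.
kidney beans + spinach with both tight: 3.192 servings and 1.487 servings → $2.88.
peanut butter + spinach: intersection lies outside the first quadrant.
The minimum over all feasible corners is $2.88.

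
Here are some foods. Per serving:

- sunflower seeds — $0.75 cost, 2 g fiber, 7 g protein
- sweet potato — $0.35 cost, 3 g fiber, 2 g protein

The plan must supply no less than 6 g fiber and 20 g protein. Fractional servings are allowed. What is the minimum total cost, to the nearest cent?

$2.16

With two linear requirements the optimum uses one or two foods; enumerate the corners.
sunflower seeds only: max(6/2, 20/7) = 3 servings → $2.25.
sweet potato only: max(6/3, 20/2) = 10 servings → $3.50.
sunflower seeds + sweet potato with both tight: 2.824 servings and 0.1176 servings → $2.16.
Cheapest feasible corner: $2.16.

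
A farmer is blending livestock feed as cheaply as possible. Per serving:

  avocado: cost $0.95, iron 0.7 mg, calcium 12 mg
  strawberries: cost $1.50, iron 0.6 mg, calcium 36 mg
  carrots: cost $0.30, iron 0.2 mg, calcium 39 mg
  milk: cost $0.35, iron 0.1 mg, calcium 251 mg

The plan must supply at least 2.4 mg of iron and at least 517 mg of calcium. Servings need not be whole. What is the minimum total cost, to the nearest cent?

A basic optimal solution has at most two foods positive. Try each food alone and each pair with both targets met exactly.
avocado only: max(2.4/0.7, 517/12) = 43.08 servings → $40.93.
strawberries only: max(2.4/0.6, 517/36) = 14.36 servings → $21.54.
carrots only: max(2.4/0.2, 517/39) = 13.26 servings → $3.98.
milk only: max(2.4/0.1, 517/251) = 24 servings → $8.40.
avocado + strawberries: the both-tight solution has a negative serving — not a feasible corner.
avocado + carrots with both targets exact would need a negative amount; discard.
avocado + milk with both tight: 3.156 servings and 1.909 servings → $3.67.
strawberries + carrots with both targets exact would need a negative amount; discard.
strawberries + milk with both tight: 3.746 servings and 1.522 servings → $6.15.
carrots + milk with both tight: 11.89 servings and 0.2117 servings → $3.64.
Cheapest feasible corner: $3.64.

$3.64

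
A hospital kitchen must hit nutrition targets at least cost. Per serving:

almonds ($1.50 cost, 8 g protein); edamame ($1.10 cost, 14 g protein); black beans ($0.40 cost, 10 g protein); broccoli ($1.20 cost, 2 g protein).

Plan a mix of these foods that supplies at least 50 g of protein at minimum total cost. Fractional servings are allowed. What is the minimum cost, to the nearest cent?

$2.00

Cost per g of protein: black beans $0.0400, edamame $0.0786, almonds $0.1875, broccoli $0.6000.
With no serving limits, use only black beans: 50 g / 10 g = 5 servings × $0.40 = $2.00.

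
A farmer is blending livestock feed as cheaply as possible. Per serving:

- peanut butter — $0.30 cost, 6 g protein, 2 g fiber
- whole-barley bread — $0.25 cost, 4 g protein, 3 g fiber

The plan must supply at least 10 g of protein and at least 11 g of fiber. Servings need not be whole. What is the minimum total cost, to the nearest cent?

$0.92

Compare the cost at each extreme point of the feasible region.
peanut butter only: max(10/6, 11/2) = 5.5 servings → $1.65.
whole-barley bread only: max(10/4, 11/3) = 3.667 servings → $0.92.
peanut butter + whole-barley bread: intersection lies outside the first quadrant.
The minimum over all feasible corners is $0.92.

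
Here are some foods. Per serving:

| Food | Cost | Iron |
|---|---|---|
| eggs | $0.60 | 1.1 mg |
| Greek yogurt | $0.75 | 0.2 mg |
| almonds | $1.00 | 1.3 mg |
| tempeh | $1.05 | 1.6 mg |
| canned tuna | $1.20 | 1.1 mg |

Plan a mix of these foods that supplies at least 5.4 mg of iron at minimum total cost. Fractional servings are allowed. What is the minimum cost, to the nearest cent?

Cost per mg of iron: eggs $0.5455, tempeh $0.6562, almonds $0.7692, canned tuna $1.0909, Greek yogurt $3.7500.
With no serving limits, use only eggs: 5.4 mg / 1.1 mg = 4.909 servings × $0.60 = $2.95.

$2.95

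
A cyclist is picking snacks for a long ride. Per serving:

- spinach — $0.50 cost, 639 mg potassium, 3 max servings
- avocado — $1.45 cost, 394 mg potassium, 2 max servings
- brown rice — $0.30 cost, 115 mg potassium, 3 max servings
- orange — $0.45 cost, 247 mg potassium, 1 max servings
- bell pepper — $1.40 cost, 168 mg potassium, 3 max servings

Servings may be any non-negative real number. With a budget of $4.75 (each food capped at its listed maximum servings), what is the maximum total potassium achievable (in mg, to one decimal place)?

Potassium per dollar: spinach 1278, orange 548.9, brown rice 383.3, avocado 271.7, bell pepper 120.
Take 3 servings of spinach: spends $1.50, +1917.0 mg potassium (running total 1917.0 mg).
Take 1 serving of orange: spends $0.45, +247.0 mg potassium (running total 2164.0 mg).
Take 3 servings of brown rice: spends $0.90, +345.0 mg potassium (running total 2509.0 mg).
Take 1.31 servings of avocado: spends $1.90, +516.3 mg potassium (running total 3025.3 mg).
Greedy by best ratio exhausts the cost allowance optimally: 3025.3 mg.

3025.3 mg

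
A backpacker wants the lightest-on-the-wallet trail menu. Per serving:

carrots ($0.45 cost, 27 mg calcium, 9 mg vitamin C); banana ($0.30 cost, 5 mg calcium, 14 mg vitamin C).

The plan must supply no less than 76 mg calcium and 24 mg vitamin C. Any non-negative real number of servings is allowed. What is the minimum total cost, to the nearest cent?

At the optimum either one food covers both requirements or two foods hit both targets exactly; no other combination can be cheaper.
carrots only: max(76/27, 24/9) = 2.815 servings → $1.27.
banana only: max(76/5, 24/14) = 15.2 servings → $4.56.
carrots + banana: the both-tight solution has a negative serving — not a feasible corner.
So the least-cost plan costs $1.27.

$1.27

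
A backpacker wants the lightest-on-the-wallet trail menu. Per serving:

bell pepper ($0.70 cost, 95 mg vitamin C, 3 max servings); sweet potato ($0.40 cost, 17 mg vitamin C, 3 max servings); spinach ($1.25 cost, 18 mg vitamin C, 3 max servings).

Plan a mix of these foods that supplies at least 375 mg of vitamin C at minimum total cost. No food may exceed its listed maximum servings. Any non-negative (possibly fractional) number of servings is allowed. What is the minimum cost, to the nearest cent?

Cost per mg of vitamin C: bell pepper $0.0074, sweet potato $0.0235, spinach $0.0694.
Take 3 servings of bell pepper: +285.0 mg vitamin C for $2.10 (total $2.10, still need 90.0 mg).
Take 3 servings of sweet potato: +51.0 mg vitamin C for $1.20 (total $3.30, still need 39.0 mg).
Take 2.167 servings of spinach: +39.0 mg vitamin C for $2.71 (total $6.01, still need 0.0 mg).
Filling from the cheapest source first is optimal under one linear minimum: $6.01.

$6.01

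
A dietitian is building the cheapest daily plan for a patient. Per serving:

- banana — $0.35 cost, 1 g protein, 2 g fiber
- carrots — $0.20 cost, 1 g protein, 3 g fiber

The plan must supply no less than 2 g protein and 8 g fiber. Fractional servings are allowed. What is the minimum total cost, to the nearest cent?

For a min-cost LP with two ≥-constraints, a basic feasible solution has at most two positive variables.
banana only: max(2/1, 8/2) = 4 servings → $1.40.
carrots only: max(2/1, 8/3) = 2.667 servings → $0.53.
banana + carrots: intersection lies outside the first quadrant.
So the least-cost plan costs $0.53.

$0.53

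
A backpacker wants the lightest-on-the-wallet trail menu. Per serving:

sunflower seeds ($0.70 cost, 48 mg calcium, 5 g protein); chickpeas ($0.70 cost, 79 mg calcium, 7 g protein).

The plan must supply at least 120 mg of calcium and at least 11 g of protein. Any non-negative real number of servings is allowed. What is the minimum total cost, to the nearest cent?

$1.10

sunflower seeds only: max(120/48, 11/5) = 2.5 servings → $1.75.
chickpeas only: max(120/79, 11/7) = 1.571 servings → $1.10.
sunflower seeds + chickpeas with both tight: 0.4915 servings and 1.22 servings → $1.20.
Cheapest feasible corner: $1.10.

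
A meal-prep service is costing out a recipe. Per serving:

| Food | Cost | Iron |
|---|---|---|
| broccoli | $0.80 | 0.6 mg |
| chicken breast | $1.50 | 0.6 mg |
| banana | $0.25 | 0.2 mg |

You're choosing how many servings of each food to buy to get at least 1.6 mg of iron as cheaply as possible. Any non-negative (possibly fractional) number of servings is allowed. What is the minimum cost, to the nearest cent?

$2.00

Cost per mg of iron: banana $1.2500, broccoli $1.3333, chicken breast $2.5000.
With no serving limits, use only banana: 1.6 mg / 0.2 mg = 8 servings × $0.25 = $2.00.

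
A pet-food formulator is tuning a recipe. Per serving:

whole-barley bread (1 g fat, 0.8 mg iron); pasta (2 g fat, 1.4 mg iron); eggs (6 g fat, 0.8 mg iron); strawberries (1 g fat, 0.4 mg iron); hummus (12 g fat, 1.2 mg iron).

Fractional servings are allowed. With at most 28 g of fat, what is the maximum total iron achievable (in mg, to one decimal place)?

Iron per g fat: whole-barley bread 0.8, pasta 0.7, strawberries 0.4, eggs 0.1333, hummus 0.1.
With no serving limits, spend the whole fat allowance on whole-barley bread: 28 g / 1 g × 0.8 mg = 22.4 mg.

22.4 mg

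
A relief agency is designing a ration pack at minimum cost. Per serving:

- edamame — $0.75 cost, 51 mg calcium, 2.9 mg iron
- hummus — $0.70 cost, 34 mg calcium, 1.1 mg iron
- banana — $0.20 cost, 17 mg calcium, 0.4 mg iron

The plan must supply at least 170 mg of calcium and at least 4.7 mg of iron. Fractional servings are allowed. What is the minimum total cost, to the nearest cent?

Two binding constraints pin down two serving amounts, so the optimal mix uses at most two foods. The candidates are each food alone (scaled to the tighter of calcium/iron) and each pair with both constraints tight.
edamame only: max(170/51, 4.7/2.9) = 3.333 servings → $2.50.
hummus only: max(170/34, 4.7/1.1) = 5 servings → $3.50.
banana only: max(170/17, 4.7/0.4) = 11.75 servings → $2.35.
edamame + hummus with both targets exact would need a negative amount; discard.
edamame + banana with both tight: 0.4118 servings and 8.765 servings → $2.06.
hummus + banana with both tight: 2.333 servings and 5.333 servings → $2.70.
The minimum over all feasible corners is $2.06.

$2.06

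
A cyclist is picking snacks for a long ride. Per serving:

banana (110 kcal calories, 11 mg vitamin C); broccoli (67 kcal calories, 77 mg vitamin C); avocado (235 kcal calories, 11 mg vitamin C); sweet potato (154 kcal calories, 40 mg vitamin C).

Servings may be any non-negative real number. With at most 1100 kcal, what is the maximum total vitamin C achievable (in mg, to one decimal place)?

Vitamin C per kcal: broccoli 1.149, sweet potato 0.2597, banana 0.1, avocado 0.04681.
With no serving limits, spend the whole calories allowance on broccoli: 1100 kcal / 67 kcal × 77 mg = 1264.2 mg.

1264.2 mg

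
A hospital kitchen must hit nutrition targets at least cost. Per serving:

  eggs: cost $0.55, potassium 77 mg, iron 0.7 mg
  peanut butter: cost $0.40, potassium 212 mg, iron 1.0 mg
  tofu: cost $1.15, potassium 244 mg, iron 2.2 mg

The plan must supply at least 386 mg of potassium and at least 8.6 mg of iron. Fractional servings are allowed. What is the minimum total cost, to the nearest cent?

$3.44

Check every corner: each single food scaled to meet both minima, and each pair solved so both constraints bind.
eggs only: max(386/77, 8.6/0.7) = 12.29 servings → $6.76.
peanut butter only: max(386/212, 8.6/1.0) = 8.6 servings → $3.44.
tofu only: max(386/244, 8.6/2.2) = 3.909 servings → $4.50.
eggs + peanut butter with both targets exact would need a negative amount; discard.
eggs + tofu: the both-tight solution has a negative serving — not a feasible corner.
peanut butter + tofu: intersection lies outside the first quadrant.
The minimum over all feasible corners is $3.44.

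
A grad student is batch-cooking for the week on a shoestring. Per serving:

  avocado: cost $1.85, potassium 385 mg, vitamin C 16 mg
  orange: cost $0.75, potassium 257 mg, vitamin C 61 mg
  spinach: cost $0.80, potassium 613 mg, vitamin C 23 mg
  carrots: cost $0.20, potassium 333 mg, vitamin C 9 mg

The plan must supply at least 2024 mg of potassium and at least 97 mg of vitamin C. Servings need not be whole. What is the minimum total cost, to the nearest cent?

For a min-cost LP with two ≥-constraints, a basic feasible solution has at most two positive variables.
avocado only: max(2024/385, 97/16) = 6.062 servings → $11.22.
orange only: max(2024/257, 97/61) = 7.875 servings → $5.91.
spinach only: max(2024/613, 97/23) = 4.217 servings → $3.37.
carrots only: max(2024/333, 97/9) = 10.78 servings → $2.16.
avocado + orange with both tight: 5.086 servings and 0.2561 servings → $9.60.
avocado + spinach with both targets exact would need a negative amount; discard.
avocado + carrots: intersection lies outside the first quadrant.
orange + spinach with both tight: 0.41 servings and 3.13 servings → $2.81.
orange + carrots with both tight: 0.7825 servings and 5.474 servings → $1.68.
spinach + carrots: the both-tight solution has a negative serving — not a feasible corner.
Cheapest feasible corner: $1.68.

$1.68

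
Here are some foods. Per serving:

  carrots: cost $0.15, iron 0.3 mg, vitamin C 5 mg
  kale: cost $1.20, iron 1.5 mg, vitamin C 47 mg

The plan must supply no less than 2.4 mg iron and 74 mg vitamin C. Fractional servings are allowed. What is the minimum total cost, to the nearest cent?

$1.90

Minimising a linear cost over {iron ≥ 2.4, vitamin C ≥ 74, servings ≥ 0} — the optimum is at a vertex, using one or two foods.
carrots only: max(2.4/0.3, 74/5) = 14.8 servings → $2.22.
kale only: max(2.4/1.5, 74/47) = 1.6 servings → $1.92.
carrots + kale with both tight: 0.2727 servings and 1.545 servings → $1.90.
The minimum over all feasible corners is $1.90.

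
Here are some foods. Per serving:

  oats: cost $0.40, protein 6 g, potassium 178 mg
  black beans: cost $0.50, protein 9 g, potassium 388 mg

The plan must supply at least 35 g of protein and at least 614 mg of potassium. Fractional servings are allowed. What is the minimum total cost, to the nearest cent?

$1.94

At the optimum either one food covers both requirements or two foods hit both targets exactly; no other combination can be cheaper.
oats only: max(35/6, 614/178) = 5.833 servings → $2.33.
black beans only: max(35/9, 614/388) = 3.889 servings → $1.94.
oats + black beans: intersection lies outside the first quadrant.
So the least-cost plan costs $1.94.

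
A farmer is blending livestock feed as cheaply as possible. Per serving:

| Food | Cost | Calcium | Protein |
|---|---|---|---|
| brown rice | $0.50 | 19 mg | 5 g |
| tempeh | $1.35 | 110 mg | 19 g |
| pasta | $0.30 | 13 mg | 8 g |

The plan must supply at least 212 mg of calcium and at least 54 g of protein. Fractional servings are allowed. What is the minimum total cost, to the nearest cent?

The cheapest plan sits at a corner of the feasible region — with two constraints it uses at most two foods.
brown rice only: max(212/19, 54/5) = 11.16 servings → $5.58.
tempeh only: max(212/110, 54/19) = 2.842 servings → $3.84.
pasta only: max(212/13, 54/8) = 16.31 servings → $4.89.
brown rice + tempeh with both tight: 10.12 servings and 0.1799 servings → $5.30.
brown rice + pasta with both targets exact would need a negative amount; discard.
tempeh + pasta with both tight: 1.57 servings and 3.021 servings → $3.03.
Cheapest feasible corner: $3.03.

$3.03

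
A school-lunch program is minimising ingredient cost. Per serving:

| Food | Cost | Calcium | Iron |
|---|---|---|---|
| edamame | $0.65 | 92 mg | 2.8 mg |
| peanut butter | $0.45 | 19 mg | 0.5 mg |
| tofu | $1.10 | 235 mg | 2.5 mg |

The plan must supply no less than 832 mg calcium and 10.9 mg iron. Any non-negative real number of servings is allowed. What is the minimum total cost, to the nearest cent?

This is a tiny linear program; its minimum lies at a vertex of the feasible set. List the vertices and price them.
edamame only: max(832/92, 10.9/2.8) = 9.043 servings → $5.88.
peanut butter only: max(832/19, 10.9/0.5) = 43.79 servings → $19.71.
tofu only: max(832/235, 10.9/2.5) = 4.36 servings → $4.80.
edamame + peanut butter with both targets exact would need a negative amount; discard.
edamame + tofu with both tight: 1.125 servings and 3.1 servings → $4.14.
peanut butter + tofu with both tight: 6.879 servings and 2.984 servings → $6.38.
So the least-cost plan costs $4.14.

$4.14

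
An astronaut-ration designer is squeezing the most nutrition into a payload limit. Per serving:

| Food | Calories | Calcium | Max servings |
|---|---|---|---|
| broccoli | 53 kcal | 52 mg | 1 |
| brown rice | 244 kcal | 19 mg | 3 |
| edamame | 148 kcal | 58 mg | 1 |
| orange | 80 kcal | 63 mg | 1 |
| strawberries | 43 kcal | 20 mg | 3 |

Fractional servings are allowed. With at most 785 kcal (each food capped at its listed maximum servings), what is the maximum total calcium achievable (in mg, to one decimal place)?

Calcium per kcal: broccoli 0.9811, orange 0.7875, strawberries 0.4651, edamame 0.3919, brown rice 0.07787.
Take 1 serving of broccoli: uses 53 kcal, +52.0 mg calcium (running total 52.0 mg).
Take 1 serving of orange: uses 80 kcal, +63.0 mg calcium (running total 115.0 mg).
Take 3 servings of strawberries: uses 129 kcal, +60.0 mg calcium (running total 175.0 mg).
Take 1 serving of edamame: uses 148 kcal, +58.0 mg calcium (running total 233.0 mg).
Take 1.537 servings of brown rice: uses 375 kcal, +29.2 mg calcium (running total 262.2 mg).
Greedy by best ratio exhausts the calories allowance optimally: 262.2 mg.

262.2 mg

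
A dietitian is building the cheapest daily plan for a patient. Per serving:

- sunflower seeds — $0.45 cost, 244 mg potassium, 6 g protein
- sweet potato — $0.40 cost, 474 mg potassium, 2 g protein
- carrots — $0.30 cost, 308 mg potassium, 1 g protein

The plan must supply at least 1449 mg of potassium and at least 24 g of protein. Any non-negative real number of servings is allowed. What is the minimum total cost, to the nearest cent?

sunflower seeds only: max(1449/244, 24/6) = 5.939 servings → $2.67.
sweet potato only: max(1449/474, 24/2) = 12 servings → $4.80.
carrots only: max(1449/308, 24/1) = 24 servings → $7.20.
sunflower seeds + sweet potato with both tight: 3.598 servings and 1.205 servings → $2.10.
sunflower seeds + carrots with both tight: 3.705 servings and 1.769 servings → $2.20.
sweet potato + carrots: the both-tight solution has a negative serving — not a feasible corner.
So the least-cost plan costs $2.10.

$2.10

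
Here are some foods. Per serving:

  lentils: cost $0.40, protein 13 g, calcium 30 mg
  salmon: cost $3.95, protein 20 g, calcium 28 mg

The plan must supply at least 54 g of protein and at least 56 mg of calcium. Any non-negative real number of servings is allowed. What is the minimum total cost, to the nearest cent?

lentils only: max(54/13, 56/30) = 4.154 servings → $1.66.
salmon only: max(54/20, 56/28) = 2.7 servings → $10.66.
lentils + salmon: intersection lies outside the first quadrant.
The minimum over all feasible corners is $1.66.

$1.66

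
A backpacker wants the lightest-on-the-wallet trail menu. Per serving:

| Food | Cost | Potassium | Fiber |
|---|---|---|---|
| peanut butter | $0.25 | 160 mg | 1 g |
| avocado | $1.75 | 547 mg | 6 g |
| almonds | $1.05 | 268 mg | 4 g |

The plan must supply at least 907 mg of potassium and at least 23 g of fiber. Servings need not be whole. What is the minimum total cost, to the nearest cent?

$5.75

Check every corner: each single food scaled to meet both minima, and each pair solved so both constraints bind.
peanut butter only: max(907/160, 23/1) = 23 servings → $5.75.
avocado only: max(907/547, 23/6) = 3.833 servings → $6.71.
almonds only: max(907/268, 23/4) = 5.75 servings → $6.04.
peanut butter + avocado: intersection lies outside the first quadrant.
peanut butter + almonds with both targets exact would need a negative amount; discard.
avocado + almonds: intersection lies outside the first quadrant.
The minimum over all feasible corners is $5.75.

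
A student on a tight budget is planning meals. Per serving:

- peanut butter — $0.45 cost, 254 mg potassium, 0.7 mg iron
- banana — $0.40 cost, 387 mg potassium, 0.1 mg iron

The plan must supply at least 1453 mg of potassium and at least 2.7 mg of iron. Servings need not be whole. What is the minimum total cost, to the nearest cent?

For a min-cost LP with two ≥-constraints, a basic feasible solution has at most two positive variables.
peanut butter only: max(1453/254, 2.7/0.7) = 5.72 servings → $2.57.
banana only: max(1453/387, 2.7/0.1) = 27 servings → $10.80.
peanut butter + banana with both tight: 3.664 servings and 1.349 servings → $2.19.
Cheapest feasible corner: $2.19.

$2.19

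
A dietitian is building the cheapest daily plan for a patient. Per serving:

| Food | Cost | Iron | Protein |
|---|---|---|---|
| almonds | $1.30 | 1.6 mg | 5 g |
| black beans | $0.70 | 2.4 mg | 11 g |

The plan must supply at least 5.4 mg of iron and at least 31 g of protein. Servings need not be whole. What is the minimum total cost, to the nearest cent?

$1.97

This is a tiny linear program; its minimum lies at a vertex of the feasible set. List the vertices and price them.
almonds only: max(5.4/1.6, 31/5) = 6.2 servings → $8.06.
black beans only: max(5.4/2.4, 31/11) = 2.818 servings → $1.97.
almonds + black beans: intersection lies outside the first quadrant.
So the least-cost plan costs $1.97.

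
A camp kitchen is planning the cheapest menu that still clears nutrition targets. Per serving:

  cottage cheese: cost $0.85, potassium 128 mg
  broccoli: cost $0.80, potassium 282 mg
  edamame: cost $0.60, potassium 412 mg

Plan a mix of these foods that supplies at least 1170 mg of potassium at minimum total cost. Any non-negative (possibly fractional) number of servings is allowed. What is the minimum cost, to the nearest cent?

$1.70

Cost per mg of potassium: edamame $0.0015, broccoli $0.0028, cottage cheese $0.0066.
With no serving limits, use only edamame: 1170 mg / 412 mg = 2.84 servings × $0.60 = $1.70.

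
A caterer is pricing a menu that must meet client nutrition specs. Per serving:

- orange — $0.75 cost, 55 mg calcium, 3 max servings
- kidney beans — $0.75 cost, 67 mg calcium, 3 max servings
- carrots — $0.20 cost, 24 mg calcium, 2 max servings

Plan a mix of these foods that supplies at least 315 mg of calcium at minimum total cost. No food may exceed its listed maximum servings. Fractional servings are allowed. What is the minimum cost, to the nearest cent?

$3.55

Cost per mg of calcium: carrots $0.0083, kidney beans $0.0112, orange $0.0136.
Take 2 servings of carrots: +48.0 mg calcium for $0.40 (total $0.40, still need 267.0 mg).
Take 3 servings of kidney beans: +201.0 mg calcium for $2.25 (total $2.65, still need 66.0 mg).
Take 1.2 servings of orange: +66.0 mg calcium for $0.90 (total $3.55, still need 0.0 mg).
Filling from the cheapest source first is optimal under one linear minimum: $3.55.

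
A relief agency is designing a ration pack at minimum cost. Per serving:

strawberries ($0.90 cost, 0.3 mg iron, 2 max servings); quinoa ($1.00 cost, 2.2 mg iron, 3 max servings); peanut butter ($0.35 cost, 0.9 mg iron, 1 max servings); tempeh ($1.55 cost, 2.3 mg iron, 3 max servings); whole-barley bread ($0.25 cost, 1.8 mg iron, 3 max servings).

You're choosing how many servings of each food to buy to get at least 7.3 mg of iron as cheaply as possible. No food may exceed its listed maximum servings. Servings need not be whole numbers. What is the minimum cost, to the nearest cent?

Cost per mg of iron: whole-barley bread $0.1389, peanut butter $0.3889, quinoa $0.4545, tempeh $0.6739, strawberries $3.0000.
Take 3 servings of whole-barley bread: +5.4 mg iron for $0.75 (total $0.75, still need 1.9 mg).
Take 1 serving of peanut butter: +0.9 mg iron for $0.35 (total $1.10, still need 1.0 mg).
Take 0.4545 servings of quinoa: +1.0 mg iron for $0.45 (total $1.55, still need 0.0 mg).
Greedy by cheapest-per-mg is optimal for a single linear constraint, so the minimum cost is $1.55.

$1.55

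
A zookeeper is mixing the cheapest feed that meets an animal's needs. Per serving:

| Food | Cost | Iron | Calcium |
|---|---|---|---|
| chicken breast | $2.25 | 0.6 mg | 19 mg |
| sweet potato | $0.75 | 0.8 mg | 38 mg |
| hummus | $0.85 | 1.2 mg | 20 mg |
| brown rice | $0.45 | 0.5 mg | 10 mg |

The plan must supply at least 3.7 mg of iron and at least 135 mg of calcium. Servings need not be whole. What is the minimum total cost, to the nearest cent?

This is a tiny linear program; its minimum lies at a vertex of the feasible set. List the vertices and price them.
chicken breast only: max(3.7/0.6, 135/19) = 7.105 servings → $15.99.
sweet potato only: max(3.7/0.8, 135/38) = 4.625 servings → $3.47.
hummus only: max(3.7/1.2, 135/20) = 6.75 servings → $5.74.
brown rice only: max(3.7/0.5, 135/10) = 13.5 servings → $6.08.
chicken breast + sweet potato with both tight: 4.289 servings and 1.408 servings → $10.71.
chicken breast + hummus: the both-tight solution has a negative serving — not a feasible corner.
chicken breast + brown rice with both targets exact would need a negative amount; discard.
sweet potato + hummus with both tight: 2.973 servings and 1.101 servings → $3.17.
sweet potato + brown rice with both tight: 2.773 servings and 2.964 servings → $3.41.
hummus + brown rice: intersection lies outside the first quadrant.
Cheapest feasible corner: $3.17.

$3.17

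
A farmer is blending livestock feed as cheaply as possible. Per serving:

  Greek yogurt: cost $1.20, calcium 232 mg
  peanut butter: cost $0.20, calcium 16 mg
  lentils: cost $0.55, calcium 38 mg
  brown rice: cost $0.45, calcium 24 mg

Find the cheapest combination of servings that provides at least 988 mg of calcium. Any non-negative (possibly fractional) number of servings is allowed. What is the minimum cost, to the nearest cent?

$5.11

Cost per mg of calcium: Greek yogurt $0.0052, peanut butter $0.0125, lentils $0.0145, brown rice $0.0187.
With no serving limits, use only Greek yogurt: 988 mg / 232 mg = 4.259 servings × $1.20 = $5.11.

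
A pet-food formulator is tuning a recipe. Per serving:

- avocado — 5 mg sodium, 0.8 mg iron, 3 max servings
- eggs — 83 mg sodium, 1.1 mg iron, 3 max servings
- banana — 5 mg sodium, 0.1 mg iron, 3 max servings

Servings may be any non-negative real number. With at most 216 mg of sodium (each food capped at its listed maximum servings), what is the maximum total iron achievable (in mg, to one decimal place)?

5.2 mg

Iron per mg sodium: avocado 0.16, banana 0.02, eggs 0.01325.
Take 3 servings of avocado: uses 15 mg sodium, +2.4 mg iron (running total 2.4 mg).
Take 3 servings of banana: uses 15 mg sodium, +0.3 mg iron (running total 2.7 mg).
Take 2.241 servings of eggs: uses 186 mg sodium, +2.5 mg iron (running total 5.2 mg).
Greedy by best ratio exhausts the sodium allowance optimally: 5.2 mg.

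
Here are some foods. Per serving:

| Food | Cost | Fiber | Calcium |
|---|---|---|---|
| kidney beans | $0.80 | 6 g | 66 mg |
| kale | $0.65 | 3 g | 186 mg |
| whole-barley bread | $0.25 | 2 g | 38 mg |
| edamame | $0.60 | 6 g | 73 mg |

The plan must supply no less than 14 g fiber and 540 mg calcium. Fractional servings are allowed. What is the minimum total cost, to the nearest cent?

At the optimum either one food covers both requirements or two foods hit both targets exactly; no other combination can be cheaper.
kidney beans only: max(14/6, 540/66) = 8.182 servings → $6.55.
kale only: max(14/3, 540/186) = 4.667 servings → $3.03.
whole-barley bread only: max(14/2, 540/38) = 14.21 servings → $3.55.
edamame only: max(14/6, 540/73) = 7.397 servings → $4.44.
kidney beans + kale with both tight: 1.072 servings and 2.523 servings → $2.50.
kidney beans + whole-barley bread with both targets exact would need a negative amount; discard.
kidney beans + edamame: intersection lies outside the first quadrant.
kale + whole-barley bread with both tight: 2.124 servings and 3.814 servings → $2.33.
kale + edamame with both tight: 2.473 servings and 1.097 servings → $2.27.
whole-barley bread + edamame: intersection lies outside the first quadrant.
The minimum over all feasible corners is $2.27.

$2.27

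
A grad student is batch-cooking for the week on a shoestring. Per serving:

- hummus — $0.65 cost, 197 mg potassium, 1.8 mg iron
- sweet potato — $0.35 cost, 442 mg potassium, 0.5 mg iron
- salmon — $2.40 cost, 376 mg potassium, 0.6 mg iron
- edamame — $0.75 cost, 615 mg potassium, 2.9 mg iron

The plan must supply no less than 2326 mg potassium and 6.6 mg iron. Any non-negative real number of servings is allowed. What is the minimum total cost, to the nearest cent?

$2.32

A basic optimal solution has at most two foods positive. Try each food alone and each pair with both targets met exactly.
hummus only: max(2326/197, 6.6/1.8) = 11.81 servings → $7.67.
sweet potato only: max(2326/442, 6.6/0.5) = 13.2 servings → $4.62.
salmon only: max(2326/376, 6.6/0.6) = 11 servings → $26.40.
edamame only: max(2326/615, 6.6/2.9) = 3.782 servings → $2.84.
hummus + sweet potato with both tight: 2.516 servings and 4.141 servings → $3.08.
hummus + salmon with both tight: 1.944 servings and 5.168 servings → $13.67.
hummus + edamame: intersection lies outside the first quadrant.
sweet potato + salmon: the both-tight solution has a negative serving — not a feasible corner.
sweet potato + edamame with both tight: 2.757 servings and 1.8 servings → $2.32.
salmon + edamame with both tight: 3.724 servings and 1.505 servings → $10.07.
The minimum over all feasible corners is $2.32.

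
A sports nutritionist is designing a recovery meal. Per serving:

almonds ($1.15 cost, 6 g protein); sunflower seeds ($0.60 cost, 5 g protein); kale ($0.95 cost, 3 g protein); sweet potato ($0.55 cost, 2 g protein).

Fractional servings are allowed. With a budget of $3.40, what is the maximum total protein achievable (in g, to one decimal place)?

Protein per dollar: sunflower seeds 8.333, almonds 5.217, sweet potato 3.636, kale 3.158.
With no serving limits, spend the whole cost allowance on sunflower seeds: $3.40 / $0.60 × 5 g = 28.3 g.

28.3 g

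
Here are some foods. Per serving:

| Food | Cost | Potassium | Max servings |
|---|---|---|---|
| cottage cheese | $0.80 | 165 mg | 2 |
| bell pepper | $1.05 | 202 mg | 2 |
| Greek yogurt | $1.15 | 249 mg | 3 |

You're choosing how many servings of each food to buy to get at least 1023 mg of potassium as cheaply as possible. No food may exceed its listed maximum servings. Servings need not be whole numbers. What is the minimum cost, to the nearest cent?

Cost per mg of potassium: Greek yogurt $0.0046, cottage cheese $0.0048, bell pepper $0.0052.
Take 3 servings of Greek yogurt: +747.0 mg potassium for $3.45 (total $3.45, still need 276.0 mg).
Take 1.673 servings of cottage cheese: +276.0 mg potassium for $1.34 (total $4.79, still need 0.0 mg).
Greedy by cheapest-per-mg is optimal for a single linear constraint, so the minimum cost is $4.79.

$4.79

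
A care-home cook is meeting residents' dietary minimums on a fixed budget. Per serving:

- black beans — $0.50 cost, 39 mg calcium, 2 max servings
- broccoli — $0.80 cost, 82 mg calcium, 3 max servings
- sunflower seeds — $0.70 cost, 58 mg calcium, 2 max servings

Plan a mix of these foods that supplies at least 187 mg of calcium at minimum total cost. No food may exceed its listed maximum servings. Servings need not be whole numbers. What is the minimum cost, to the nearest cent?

$1.82

Cost per mg of calcium: broccoli $0.0098, sunflower seeds $0.0121, black beans $0.0128.
Take 2.28 servings of broccoli: +187.0 mg calcium for $1.82 (total $1.82, still need 0.0 mg).
Filling from the cheapest source first is optimal under one linear minimum: $1.82.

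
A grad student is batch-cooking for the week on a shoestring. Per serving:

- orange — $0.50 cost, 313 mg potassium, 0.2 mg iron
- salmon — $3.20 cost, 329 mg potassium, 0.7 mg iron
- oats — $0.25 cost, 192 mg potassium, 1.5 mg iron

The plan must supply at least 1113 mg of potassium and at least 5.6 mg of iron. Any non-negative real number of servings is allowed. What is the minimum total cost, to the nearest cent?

$1.45

At the optimum either one food covers both requirements or two foods hit both targets exactly; no other combination can be cheaper.
orange only: max(1113/313, 5.6/0.2) = 28 servings → $14.00.
salmon only: max(1113/329, 5.6/0.7) = 8 servings → $25.60.
oats only: max(1113/192, 5.6/1.5) = 5.797 servings → $1.45.
orange + salmon: the both-tight solution has a negative serving — not a feasible corner.
orange + oats with both tight: 1.379 servings and 3.55 servings → $1.58.
salmon + oats with both tight: 1.655 servings and 2.961 servings → $6.04.
The minimum over all feasible corners is $1.45.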